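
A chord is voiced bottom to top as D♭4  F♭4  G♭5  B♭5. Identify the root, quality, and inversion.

Gb dominant seventh, second inversion

The distinct note names are Db, Fb, Gb, Bb. Stacked in thirds they read Gb–Bb–Db–Fb, which is a dominant seventh chord on Gb.
Db is the fifth of Gb dominant seventh; fifth in the bass means second inversion (figured bass 4/3).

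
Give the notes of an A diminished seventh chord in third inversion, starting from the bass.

Gb, A, C, Eb

The chord tones are A–C–Eb–Gb. With the seventh (Gb) lowest for third inversion: Gb, A, C, Eb.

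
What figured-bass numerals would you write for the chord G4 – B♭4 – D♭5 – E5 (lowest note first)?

The notes G, Bb, Db, E stack in thirds as E–G–Bb–Db — an E diminished seventh chord. The bass G is the third, so this is first inversion: figured 6/5.

6/5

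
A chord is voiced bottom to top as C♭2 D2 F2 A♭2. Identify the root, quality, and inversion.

The pitch classes Cb, D, F, Ab arrange in thirds as D–F–Ab–Cb: a D diminished seventh chord.
Cb is the seventh of D diminished seventh; seventh in the bass means third inversion (figured bass 4/2).

D diminished seventh, third inversion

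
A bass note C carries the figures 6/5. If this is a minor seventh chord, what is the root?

The figures 6/5 mean the third of the chord is in the bass. If C is the third of a minor seventh chord, the root is A (chord tones A–C–E–G).

A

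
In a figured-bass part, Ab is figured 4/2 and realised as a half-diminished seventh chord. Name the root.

Bb

The figures 4/2 mean the seventh of the chord is in the bass. If Ab is the seventh of a half-diminished seventh chord, the root is Bb (chord tones Bb–Db–Fb–Ab).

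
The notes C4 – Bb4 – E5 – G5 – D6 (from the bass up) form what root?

C

C, Bb, E, G, D are the tones of a C dominant ninth chord (C–E–G–Bb–D), making C the root.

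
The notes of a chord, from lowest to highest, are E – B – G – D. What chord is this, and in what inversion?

E minor seventh, root position

Reducing to letter names: E, B, G, D. These stack in thirds as E–G–B–D — an E minor seventh chord.
E is the root of E minor seventh; root in the bass means root position (figured bass 7).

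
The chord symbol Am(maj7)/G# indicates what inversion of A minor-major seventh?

Am(maj7)/G# means A minor-major seventh with G# in the bass. G# is the seventh of A minor-major seventh (A–C–E–G#), so this is third inversion.

third inversion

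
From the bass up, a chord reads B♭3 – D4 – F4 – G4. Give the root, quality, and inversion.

G minor seventh, first inversion

The distinct note names are Bb, D, F, G. Stacked in thirds they read G–Bb–D–F, which is a minor seventh chord on G.
Bb is the third of G minor seventh; third in the bass means first inversion (figured bass 6/5).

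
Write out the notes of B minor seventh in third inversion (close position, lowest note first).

B minor seventh is B–D–F#–A. Third inversion puts the seventh (A) in the bass, with the remaining tones above: A, B, D, F#.

A, B, D, F#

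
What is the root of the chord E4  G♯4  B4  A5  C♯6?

Reordering E, G#, B, A, C# into stacked thirds gives A–C#–E–G#–B; the bottom of that stack, A, is the root.

A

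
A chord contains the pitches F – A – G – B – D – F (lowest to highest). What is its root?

F, A, G, B, D are the tones of a G dominant ninth chord (G–B–D–F–A), making G the root.

G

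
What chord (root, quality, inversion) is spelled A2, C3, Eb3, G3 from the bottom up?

A half-diminished seventh, root position

Reducing to letter names: A, C, Eb, G. These stack in thirds as A–C–Eb–G — an A half-diminished seventh chord.
A is the root of A half-diminished seventh; root in the bass means root position (figured bass 7).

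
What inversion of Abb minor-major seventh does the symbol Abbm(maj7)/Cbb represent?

Abbm(maj7)/Cbb means Abb minor-major seventh with Cbb in the bass. Cbb is the third of Abb minor-major seventh (Abb–Cbb–Ebb–Gb), so this is first inversion.

first inversion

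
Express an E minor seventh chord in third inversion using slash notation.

Em7/D

Third inversion of E minor seventh has the seventh (D) in the bass. As a slash chord: Em7/D.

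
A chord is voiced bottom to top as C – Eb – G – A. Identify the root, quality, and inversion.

A half-diminished seventh, first inversion

The distinct note names are C, Eb, G, A. Stacked in thirds they read A–C–Eb–G, which is a half-diminished seventh chord on A.
The lowest note is C, the third of the chord, so this is first inversion (figured bass 6/5).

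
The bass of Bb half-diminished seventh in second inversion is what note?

In second inversion the fifth is lowest. For Bb half-diminished seventh (Bb–Db–Fb–Ab) that is Fb.

Fb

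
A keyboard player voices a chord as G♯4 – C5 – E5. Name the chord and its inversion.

The distinct note names are G#, C, E. Stacked in thirds they read C–E–G#, which is an augmented triad on C.
The lowest note is G#, the fifth of the chord, so this is second inversion (figured bass 6/4).

C augmented, second inversion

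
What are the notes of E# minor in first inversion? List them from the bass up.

Spelling E# minor: E#–G#–B#. In first inversion the third is bass, giving G#, B#, E# from the bottom.

G#, B#, E#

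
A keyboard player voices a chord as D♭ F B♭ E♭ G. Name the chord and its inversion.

Eb dominant ninth, third inversion

The pitch classes Db, F, Bb, Eb, G arrange in thirds as Eb–G–Bb–Db–F: an Eb dominant ninth chord.
Db is the seventh of Eb dominant ninth; seventh in the bass means third inversion.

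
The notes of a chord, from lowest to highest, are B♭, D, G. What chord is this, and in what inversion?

G minor, first inversion

The distinct note names are Bb, D, G. Stacked in thirds they read G–Bb–D, which is a minor triad on G.
The lowest note is Bb, the third of the chord, so this is first inversion (figured bass 6).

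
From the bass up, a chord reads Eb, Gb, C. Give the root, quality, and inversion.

Reducing to letter names: Eb, Gb, C. These stack in thirds as C–Eb–Gb — a C diminished triad.
Eb is the third of C diminished; third in the bass means first inversion (figured bass 6).

C diminished, first inversion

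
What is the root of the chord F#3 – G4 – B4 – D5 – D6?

G

Reordering F#, G, B, D into stacked thirds gives G–B–D–F#; the bottom of that stack, G, is the root.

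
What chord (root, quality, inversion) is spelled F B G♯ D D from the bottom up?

The distinct note names are F, B, G#, D. Stacked in thirds they read G#–B–D–F, which is a diminished seventh chord on G#.
The lowest note is F, the seventh of the chord, so this is third inversion (figured bass 4/2).

G# diminished seventh, third inversion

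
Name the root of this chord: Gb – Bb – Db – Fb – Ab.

The distinct letter names are Gb, Bb, Db, Fb, Ab. Arranged as a stack of thirds they read Gb–Bb–Db–Fb–Ab, so Gb is the root (a Gb dominant ninth chord).

Gb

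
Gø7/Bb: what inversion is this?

Gø7/Bb means G half-diminished seventh with Bb in the bass. Bb is the third of G half-diminished seventh (G–Bb–Db–F), so this is first inversion.

first inversion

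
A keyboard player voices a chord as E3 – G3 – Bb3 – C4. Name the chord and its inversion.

The pitch classes E, G, Bb, C arrange in thirds as C–E–G–Bb: a C dominant seventh chord.
With the third (E) in the bass, the chord is in first inversion (figured bass 6/5).

C dominant seventh, first inversion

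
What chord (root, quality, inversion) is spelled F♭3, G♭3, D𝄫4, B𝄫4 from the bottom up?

Reducing to letter names: Fb, Gb, Dbb, Bbb. These stack in thirds as Gb–Bbb–Dbb–Fb — a Gb half-diminished seventh chord.
With the seventh (Fb) in the bass, the chord is in third inversion (figured bass 4/2).

Gb half-diminished seventh, third inversion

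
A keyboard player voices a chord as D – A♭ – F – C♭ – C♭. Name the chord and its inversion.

The pitch classes D, Ab, F, Cb arrange in thirds as D–F–Ab–Cb: a D diminished seventh chord.
The lowest note is D, the root of the chord, so this is root position (figured bass 7).

D diminished seventh, root position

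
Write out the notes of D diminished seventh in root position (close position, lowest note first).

Spelling D diminished seventh: D–F–Ab–Cb. In root position the root is bass, giving D, F, Ab, Cb from the bottom.

D, F, Ab, Cb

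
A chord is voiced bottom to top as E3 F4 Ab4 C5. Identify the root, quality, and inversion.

Reducing to letter names: E, F, Ab, C. These stack in thirds as F–Ab–C–E — an F minor-major seventh chord.
The lowest note is E, the seventh of the chord, so this is third inversion (figured bass 4/2).

F minor-major seventh, third inversion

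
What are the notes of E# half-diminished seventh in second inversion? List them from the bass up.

Spelling E# half-diminished seventh: E#–G#–B–D#. In second inversion the fifth is bass, giving B, D#, E#, G# from the bottom.

B, D#, E#, G#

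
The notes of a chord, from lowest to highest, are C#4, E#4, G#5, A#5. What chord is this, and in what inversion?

The distinct note names are C#, E#, G#, A#. Stacked in thirds they read A#–C#–E#–G#, which is a minor seventh chord on A#.
The lowest note is C#, the third of the chord, so this is first inversion (figured bass 6/5).

A# minor seventh, first inversion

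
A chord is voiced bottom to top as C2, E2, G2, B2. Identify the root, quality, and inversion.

Reducing to letter names: C, E, G, B. These stack in thirds as C–E–G–B — a C major seventh chord.
The lowest note is C, the root of the chord, so this is root position (figured bass 7).

C major seventh, root position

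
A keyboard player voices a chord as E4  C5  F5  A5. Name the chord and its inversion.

F major seventh, third inversion

Reducing to letter names: E, C, F, A. These stack in thirds as F–A–C–E — an F major seventh chord.
E is the seventh of F major seventh; seventh in the bass means third inversion (figured bass 4/2).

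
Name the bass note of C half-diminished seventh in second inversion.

C half-diminished seventh is C–Eb–Gb–Bb. Second inversion places the fifth in the bass: Gb.

Gb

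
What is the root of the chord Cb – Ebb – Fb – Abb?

Cb, Ebb, Fb, Abb are the tones of an Fb minor seventh chord (Fb–Abb–Cb–Ebb), making Fb the root.

Fb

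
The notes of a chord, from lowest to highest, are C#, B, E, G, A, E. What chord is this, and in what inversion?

A dominant ninth, first inversion

The distinct note names are C#, B, E, G, A. Stacked in thirds they read A–C#–E–G–B, which is a dominant ninth chord on A.
The lowest note is C#, the third of the chord, so this is first inversion.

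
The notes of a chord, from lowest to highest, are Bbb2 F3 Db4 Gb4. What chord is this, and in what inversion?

The distinct note names are Bbb, F, Db, Gb. Stacked in thirds they read Gb–Bbb–Db–F, which is a minor-major seventh chord on Gb.
The lowest note is Bbb, the third of the chord, so this is first inversion (figured bass 6/5).

Gb minor-major seventh, first inversion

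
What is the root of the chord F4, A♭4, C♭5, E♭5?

F

F, Ab, Cb, Eb are the tones of an F half-diminished seventh chord (F–Ab–Cb–Eb), making F the root.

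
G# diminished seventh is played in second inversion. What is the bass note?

D

The fifth of G# diminished seventh (G#–B–D–F) is D; that is the bass in second inversion.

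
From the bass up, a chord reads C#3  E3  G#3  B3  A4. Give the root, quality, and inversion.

The pitch classes C#, E, G#, B, A arrange in thirds as A–C#–E–G#–B: an A major ninth chord.
With the third (C#) in the bass, the chord is in first inversion.

A major ninth, first inversion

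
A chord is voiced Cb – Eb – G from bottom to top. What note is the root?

The distinct letter names are Cb, Eb, G. Arranged as a stack of thirds they read Cb–Eb–G, so Cb is the root (a Cb augmented triad).

Cb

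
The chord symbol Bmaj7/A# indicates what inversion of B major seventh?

Bmaj7/A# means B major seventh with A# in the bass. A# is the seventh of B major seventh (B–D#–F#–A#), so this is third inversion.

third inversion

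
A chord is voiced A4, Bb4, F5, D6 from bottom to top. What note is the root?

Bb

Reordering A, Bb, F, D into stacked thirds gives Bb–D–F–A; the bottom of that stack, Bb, is the root.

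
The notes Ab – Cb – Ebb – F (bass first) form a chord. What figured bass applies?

The notes Ab, Cb, Ebb, F stack in thirds as F–Ab–Cb–Ebb — an F diminished seventh chord. The bass Ab is the third, so this is first inversion: figured 6/5.

6/5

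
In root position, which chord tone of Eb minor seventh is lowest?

In root position the root is lowest. For Eb minor seventh (Eb–Gb–Bb–Db) that is Eb.

Eb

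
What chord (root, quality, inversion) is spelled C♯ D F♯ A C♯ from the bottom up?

The distinct note names are C#, D, F#, A. Stacked in thirds they read D–F#–A–C#, which is a major seventh chord on D.
The lowest note is C#, the seventh of the chord, so this is third inversion (figured bass 4/2).

D major seventh, third inversion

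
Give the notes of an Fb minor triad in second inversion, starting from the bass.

Cb, Fb, Abb

The chord tones are Fb–Abb–Cb. With the fifth (Cb) lowest for second inversion: Cb, Fb, Abb.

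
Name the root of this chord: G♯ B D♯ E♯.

E#

The distinct letter names are G#, B, D#, E#. Arranged as a stack of thirds they read E#–G#–B–D#, so E# is the root (an E# half-diminished seventh chord).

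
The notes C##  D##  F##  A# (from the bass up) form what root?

D##

The distinct letter names are C##, D##, F##, A#. Arranged as a stack of thirds they read D##–F##–A#–C##, so D## is the root (a D## half-diminished seventh chord).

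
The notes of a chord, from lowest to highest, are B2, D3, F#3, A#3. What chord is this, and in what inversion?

B minor-major seventh, root position

The distinct note names are B, D, F#, A#. Stacked in thirds they read B–D–F#–A#, which is a minor-major seventh chord on B.
B is the root of B minor-major seventh; root in the bass means root position (figured bass 7).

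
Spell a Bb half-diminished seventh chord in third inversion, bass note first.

Ab, Bb, Db, Fb

The chord tones are Bb–Db–Fb–Ab. With the seventh (Ab) lowest for third inversion: Ab, Bb, Db, Fb.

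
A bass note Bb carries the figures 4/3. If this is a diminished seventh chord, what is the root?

The figures 4/3 mean the fifth of the chord is in the bass. If Bb is the fifth of a diminished seventh chord, the root is E (chord tones E–G–Bb–Db).

E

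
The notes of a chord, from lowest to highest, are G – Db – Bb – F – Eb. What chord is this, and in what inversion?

Eb dominant ninth, first inversion

Reducing to letter names: G, Db, Bb, F, Eb. These stack in thirds as Eb–G–Bb–Db–F — an Eb dominant ninth chord.
The lowest note is G, the third of the chord, so this is first inversion.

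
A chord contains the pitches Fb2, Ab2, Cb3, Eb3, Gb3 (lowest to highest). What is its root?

The distinct letter names are Fb, Ab, Cb, Eb, Gb. Arranged as a stack of thirds they read Fb–Ab–Cb–Eb–Gb, so Fb is the root (an Fb major ninth chord).

Fb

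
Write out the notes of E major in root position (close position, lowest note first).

E, G#, B

Spelling E major: E–G#–B. In root position the root is bass, giving E, G#, B from the bottom.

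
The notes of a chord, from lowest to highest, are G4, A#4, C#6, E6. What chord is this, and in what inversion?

The distinct note names are G, A#, C#, E. Stacked in thirds they read A#–C#–E–G, which is a diminished seventh chord on A#.
G is the seventh of A# diminished seventh; seventh in the bass means third inversion (figured bass 4/2).

A# diminished seventh, third inversion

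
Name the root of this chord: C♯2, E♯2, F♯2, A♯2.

Reordering C#, E#, F#, A# into stacked thirds gives F#–A#–C#–E#; the bottom of that stack, F#, is the root.

F#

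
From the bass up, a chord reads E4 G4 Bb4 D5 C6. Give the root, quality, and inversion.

Reducing to letter names: E, G, Bb, D, C. These stack in thirds as C–E–G–Bb–D — a C dominant ninth chord.
The lowest note is E, the third of the chord, so this is first inversion.

C dominant ninth, first inversion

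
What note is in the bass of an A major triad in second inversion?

The fifth of A major (A–C#–E) is E; that is the bass in second inversion.

E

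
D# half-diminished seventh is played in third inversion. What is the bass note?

The seventh of D# half-diminished seventh (D#–F#–A–C#) is C#; that is the bass in third inversion.

C#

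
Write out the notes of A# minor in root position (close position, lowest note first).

A# minor is A#–C#–E#. Root position puts the root (A#) in the bass, with the remaining tones above: A#, C#, E#.

A#, C#, E#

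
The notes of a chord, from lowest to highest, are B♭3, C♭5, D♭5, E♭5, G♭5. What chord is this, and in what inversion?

Reducing to letter names: Bb, Cb, Db, Eb, Gb. These stack in thirds as Cb–Eb–Gb–Bb–Db — a Cb major ninth chord.
The lowest note is Bb, the seventh of the chord, so this is third inversion.

Cb major ninth, third inversion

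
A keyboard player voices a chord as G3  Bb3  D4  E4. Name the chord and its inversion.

The pitch classes G, Bb, D, E arrange in thirds as E–G–Bb–D: an E half-diminished seventh chord.
G is the third of E half-diminished seventh; third in the bass means first inversion (figured bass 6/5).

E half-diminished seventh, first inversion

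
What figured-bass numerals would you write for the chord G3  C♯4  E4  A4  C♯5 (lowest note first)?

4/2

The notes G, C#, E, A stack in thirds as A–C#–E–G — an A dominant seventh chord. The bass G is the seventh, so this is third inversion: figured 4/2.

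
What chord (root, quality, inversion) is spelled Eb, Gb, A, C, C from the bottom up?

A diminished seventh, second inversion

The distinct note names are Eb, Gb, A, C. Stacked in thirds they read A–C–Eb–Gb, which is a diminished seventh chord on A.
The lowest note is Eb, the fifth of the chord, so this is second inversion (figured bass 4/3).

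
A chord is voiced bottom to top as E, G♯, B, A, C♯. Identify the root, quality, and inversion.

Reducing to letter names: E, G#, B, A, C#. These stack in thirds as A–C#–E–G#–B — an A major ninth chord.
E is the fifth of A major ninth; fifth in the bass means second inversion.

A major ninth, second inversion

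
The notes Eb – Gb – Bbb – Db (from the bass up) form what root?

Eb

Reordering Eb, Gb, Bbb, Db into stacked thirds gives Eb–Gb–Bbb–Db; the bottom of that stack, Eb, is the root.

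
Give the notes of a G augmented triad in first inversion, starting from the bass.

Spelling G augmented: G–B–D#. In first inversion the third is bass, giving B, D#, G from the bottom.

B, D#, G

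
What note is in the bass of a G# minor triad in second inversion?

D#

The fifth of G# minor (G#–B–D#) is D#; that is the bass in second inversion.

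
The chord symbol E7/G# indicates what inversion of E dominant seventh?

first inversion

E7/G# means E dominant seventh with G# in the bass. G# is the third of E dominant seventh (E–G#–B–D), so this is first inversion.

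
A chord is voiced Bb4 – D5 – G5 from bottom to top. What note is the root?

The distinct letter names are Bb, D, G. Arranged as a stack of thirds they read G–Bb–D, so G is the root (a G minor triad).

G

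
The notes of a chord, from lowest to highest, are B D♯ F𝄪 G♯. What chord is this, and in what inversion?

Reducing to letter names: B, D#, F##, G#. These stack in thirds as G#–B–D#–F## — a G# minor-major seventh chord.
B is the third of G# minor-major seventh; third in the bass means first inversion (figured bass 6/5).

G# minor-major seventh, first inversion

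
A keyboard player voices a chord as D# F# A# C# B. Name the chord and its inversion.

The distinct note names are D#, F#, A#, C#, B. Stacked in thirds they read B–D#–F#–A#–C#, which is a major ninth chord on B.
D# is the third of B major ninth; third in the bass means first inversion.

B major ninth, first inversion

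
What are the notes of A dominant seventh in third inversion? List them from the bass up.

Spelling A dominant seventh: A–C#–E–G. In third inversion the seventh is bass, giving G, A, C#, E from the bottom.

G, A, C#, E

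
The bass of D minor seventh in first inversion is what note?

F

The third of D minor seventh (D–F–A–C) is F; that is the bass in first inversion.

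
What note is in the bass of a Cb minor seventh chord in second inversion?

Cb minor seventh is Cb–Ebb–Gb–Bbb. Second inversion places the fifth in the bass: Gb.

Gb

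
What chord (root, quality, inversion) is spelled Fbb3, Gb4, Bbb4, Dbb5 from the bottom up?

Reducing to letter names: Fbb, Gb, Bbb, Dbb. These stack in thirds as Gb–Bbb–Dbb–Fbb — a Gb diminished seventh chord.
Fbb is the seventh of Gb diminished seventh; seventh in the bass means third inversion (figured bass 4/2).

Gb diminished seventh, third inversion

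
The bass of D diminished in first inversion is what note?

F

D diminished is D–F–Ab. First inversion places the third in the bass: F.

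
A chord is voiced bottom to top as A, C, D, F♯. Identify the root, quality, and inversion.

D dominant seventh, second inversion

The pitch classes A, C, D, F# arrange in thirds as D–F#–A–C: a D dominant seventh chord.
With the fifth (A) in the bass, the chord is in second inversion (figured bass 4/3).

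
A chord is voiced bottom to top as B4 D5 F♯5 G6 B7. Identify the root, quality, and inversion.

Reducing to letter names: B, D, F#, G. These stack in thirds as G–B–D–F# — a G major seventh chord.
The lowest note is B, the third of the chord, so this is first inversion (figured bass 6/5).

G major seventh, first inversion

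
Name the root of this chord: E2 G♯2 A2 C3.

A

Reordering E, G#, A, C into stacked thirds gives A–C–E–G#; the bottom of that stack, A, is the root.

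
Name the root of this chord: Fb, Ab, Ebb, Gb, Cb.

Reordering Fb, Ab, Ebb, Gb, Cb into stacked thirds gives Fb–Ab–Cb–Ebb–Gb; the bottom of that stack, Fb, is the root.

Fb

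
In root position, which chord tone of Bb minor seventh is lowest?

Bb minor seventh is Bb–Db–F–Ab. Root position places the root in the bass: Bb.

Bb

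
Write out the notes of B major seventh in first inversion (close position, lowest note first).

The chord tones are B–D#–F#–A#. With the third (D#) lowest for first inversion: D#, F#, A#, B.

D#, F#, A#, B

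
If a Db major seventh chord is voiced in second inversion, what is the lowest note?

The fifth of Db major seventh (Db–F–Ab–C) is Ab; that is the bass in second inversion.

Ab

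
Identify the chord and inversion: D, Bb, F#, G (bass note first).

G minor-major seventh, second inversion

The distinct note names are D, Bb, F#, G. Stacked in thirds they read G–Bb–D–F#, which is a minor-major seventh chord on G.
The lowest note is D, the fifth of the chord, so this is second inversion (figured bass 4/3).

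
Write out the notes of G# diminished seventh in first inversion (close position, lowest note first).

The chord tones are G#–B–D–F. With the third (B) lowest for first inversion: B, D, F, G#.

B, D, F, G#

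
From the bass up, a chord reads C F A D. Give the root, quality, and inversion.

The pitch classes C, F, A, D arrange in thirds as D–F–A–C: a D minor seventh chord.
C is the seventh of D minor seventh; seventh in the bass means third inversion (figured bass 4/2).

D minor seventh, third inversion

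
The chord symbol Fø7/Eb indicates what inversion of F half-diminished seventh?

Fø7/Eb means F half-diminished seventh with Eb in the bass. Eb is the seventh of F half-diminished seventh (F–Ab–Cb–Eb), so this is third inversion.

third inversion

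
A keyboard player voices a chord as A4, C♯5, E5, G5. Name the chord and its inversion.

Reducing to letter names: A, C#, E, G. These stack in thirds as A–C#–E–G — an A dominant seventh chord.
A is the root of A dominant seventh; root in the bass means root position (figured bass 7).

A dominant seventh, root position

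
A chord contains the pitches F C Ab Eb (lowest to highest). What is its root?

F

Reordering F, C, Ab, Eb into stacked thirds gives F–Ab–C–Eb; the bottom of that stack, F, is the root.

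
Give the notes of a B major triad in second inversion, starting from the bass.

F#, B, D#

Spelling B major: B–D#–F#. In second inversion the fifth is bass, giving F#, B, D# from the bottom.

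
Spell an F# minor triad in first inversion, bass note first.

Spelling F# minor: F#–A–C#. In first inversion the third is bass, giving A, C#, F# from the bottom.

A, C#, F#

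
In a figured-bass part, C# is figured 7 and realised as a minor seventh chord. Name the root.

C#

The figures 7 mean the root of the chord is in the bass. If C# is the root of a minor seventh chord, the root is C# (chord tones C#–E–G#–B).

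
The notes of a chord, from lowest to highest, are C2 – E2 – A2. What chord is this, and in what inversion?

A minor, first inversion

Reducing to letter names: C, E, A. These stack in thirds as A–C–E — an A minor triad.
With the third (C) in the bass, the chord is in first inversion (figured bass 6).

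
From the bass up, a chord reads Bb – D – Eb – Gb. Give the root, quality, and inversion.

Eb minor-major seventh, second inversion

The pitch classes Bb, D, Eb, Gb arrange in thirds as Eb–Gb–Bb–D: an Eb minor-major seventh chord.
With the fifth (Bb) in the bass, the chord is in second inversion (figured bass 4/3).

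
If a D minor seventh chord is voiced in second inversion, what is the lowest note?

In second inversion the fifth is lowest. For D minor seventh (D–F–A–C) that is A.

A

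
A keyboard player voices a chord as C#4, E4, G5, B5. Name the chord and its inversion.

Reducing to letter names: C#, E, G, B. These stack in thirds as C#–E–G–B — a C# half-diminished seventh chord.
The lowest note is C#, the root of the chord, so this is root position (figured bass 7).

C# half-diminished seventh, root position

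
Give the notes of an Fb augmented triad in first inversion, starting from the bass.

Spelling Fb augmented: Fb–Ab–C. In first inversion the third is bass, giving Ab, C, Fb from the bottom.

Ab, C, Fb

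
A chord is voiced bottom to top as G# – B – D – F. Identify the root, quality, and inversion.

The pitch classes G#, B, D, F arrange in thirds as G#–B–D–F: a G# diminished seventh chord.
The lowest note is G#, the root of the chord, so this is root position (figured bass 7).

G# diminished seventh, root position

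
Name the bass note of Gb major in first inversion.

Gb major is Gb–Bb–Db. First inversion places the third in the bass: Bb.

Bb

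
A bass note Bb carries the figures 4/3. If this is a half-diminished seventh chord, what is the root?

E

The figures 4/3 mean the fifth of the chord is in the bass. If Bb is the fifth of a half-diminished seventh chord, the root is E (chord tones E–G–Bb–D).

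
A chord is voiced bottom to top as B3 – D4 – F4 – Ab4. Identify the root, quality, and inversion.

The distinct note names are B, D, F, Ab. Stacked in thirds they read B–D–F–Ab, which is a diminished seventh chord on B.
With the root (B) in the bass, the chord is in root position (figured bass 7).

B diminished seventh, root position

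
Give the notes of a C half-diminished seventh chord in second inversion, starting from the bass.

Gb, Bb, C, Eb

C half-diminished seventh is C–Eb–Gb–Bb. Second inversion puts the fifth (Gb) in the bass, with the remaining tones above: Gb, Bb, C, Eb.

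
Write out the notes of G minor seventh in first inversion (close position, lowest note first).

Bb, D, F, G

G minor seventh is G–Bb–D–F. First inversion puts the third (Bb) in the bass, with the remaining tones above: Bb, D, F, G.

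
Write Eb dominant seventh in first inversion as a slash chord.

First inversion of Eb dominant seventh has the third (G) in the bass. As a slash chord: Eb7/G.

Eb7/G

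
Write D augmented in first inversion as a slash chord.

Daug/F#

First inversion of D augmented has the third (F#) in the bass. As a slash chord: Daug/F#.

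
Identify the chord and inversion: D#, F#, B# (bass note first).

B# diminished, first inversion

Reducing to letter names: D#, F#, B#. These stack in thirds as B#–D#–F# — a B# diminished triad.
With the third (D#) in the bass, the chord is in first inversion (figured bass 6).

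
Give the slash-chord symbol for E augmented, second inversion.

Eaug/B#

Second inversion of E augmented has the fifth (B#) in the bass. As a slash chord: Eaug/B#.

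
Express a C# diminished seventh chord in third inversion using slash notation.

C#dim7/Bb

Third inversion of C# diminished seventh has the seventh (Bb) in the bass. As a slash chord: C#dim7/Bb.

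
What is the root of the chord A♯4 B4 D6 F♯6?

A#, B, D, F# are the tones of a B minor-major seventh chord (B–D–F#–A#), making B the root.

B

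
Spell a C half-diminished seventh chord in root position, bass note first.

C, Eb, Gb, Bb

Spelling C half-diminished seventh: C–Eb–Gb–Bb. In root position the root is bass, giving C, Eb, Gb, Bb from the bottom.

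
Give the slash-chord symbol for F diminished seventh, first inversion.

First inversion of F diminished seventh has the third (Ab) in the bass. As a slash chord: Fdim7/Ab.

Fdim7/Ab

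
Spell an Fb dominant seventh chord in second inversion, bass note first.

Cb, Ebb, Fb, Ab

The chord tones are Fb–Ab–Cb–Ebb. With the fifth (Cb) lowest for second inversion: Cb, Ebb, Fb, Ab.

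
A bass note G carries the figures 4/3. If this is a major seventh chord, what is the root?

The figures 4/3 mean the fifth of the chord is in the bass. If G is the fifth of a major seventh chord, the root is C (chord tones C–E–G–B).

C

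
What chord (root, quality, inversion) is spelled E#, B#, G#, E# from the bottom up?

The pitch classes E#, B#, G# arrange in thirds as E#–G#–B#: an E# minor triad.
E# is the root of E# minor; root in the bass means root position (figured bass 5/3).

E# minor, root position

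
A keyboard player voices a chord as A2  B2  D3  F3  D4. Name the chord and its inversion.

Reducing to letter names: A, B, D, F. These stack in thirds as B–D–F–A — a B half-diminished seventh chord.
A is the seventh of B half-diminished seventh; seventh in the bass means third inversion (figured bass 4/2).

B half-diminished seventh, third inversion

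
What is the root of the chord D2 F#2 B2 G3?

Reordering D, F#, B, G into stacked thirds gives G–B–D–F#; the bottom of that stack, G, is the root.

G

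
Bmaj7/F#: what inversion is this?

Bmaj7/F# means B major seventh with F# in the bass. F# is the fifth of B major seventh (B–D#–F#–A#), so this is second inversion.

second inversion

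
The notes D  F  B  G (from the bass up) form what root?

Reordering D, F, B, G into stacked thirds gives G–B–D–F; the bottom of that stack, G, is the root.

G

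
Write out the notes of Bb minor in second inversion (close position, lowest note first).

F, Bb, Db

The chord tones are Bb–Db–F. With the fifth (F) lowest for second inversion: F, Bb, Db.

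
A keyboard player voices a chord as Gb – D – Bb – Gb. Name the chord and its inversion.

Gb augmented, root position

The pitch classes Gb, D, Bb arrange in thirds as Gb–Bb–D: a Gb augmented triad.
The lowest note is Gb, the root of the chord, so this is root position (figured bass 5/3).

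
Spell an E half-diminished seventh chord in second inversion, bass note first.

Spelling E half-diminished seventh: E–G–Bb–D. In second inversion the fifth is bass, giving Bb, D, E, G from the bottom.

Bb, D, E, G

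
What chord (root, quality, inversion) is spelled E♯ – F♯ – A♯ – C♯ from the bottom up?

Reducing to letter names: E#, F#, A#, C#. These stack in thirds as F#–A#–C#–E# — an F# major seventh chord.
The lowest note is E#, the seventh of the chord, so this is third inversion (figured bass 4/2).

F# major seventh, third inversion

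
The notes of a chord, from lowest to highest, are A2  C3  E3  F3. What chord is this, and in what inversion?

The pitch classes A, C, E, F arrange in thirds as F–A–C–E: an F major seventh chord.
A is the third of F major seventh; third in the bass means first inversion (figured bass 6/5).

F major seventh, first inversion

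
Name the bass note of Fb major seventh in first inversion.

Ab

Fb major seventh is Fb–Ab–Cb–Eb. First inversion places the third in the bass: Ab.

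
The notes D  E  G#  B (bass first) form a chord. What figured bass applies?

The notes D, E, G#, B stack in thirds as E–G#–B–D — an E dominant seventh chord. The bass D is the seventh, so this is third inversion: figured 4/2.

4/2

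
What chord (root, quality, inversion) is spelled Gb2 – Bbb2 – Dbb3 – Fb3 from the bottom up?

Gb half-diminished seventh, root position

Reducing to letter names: Gb, Bbb, Dbb, Fb. These stack in thirds as Gb–Bbb–Dbb–Fb — a Gb half-diminished seventh chord.
The lowest note is Gb, the root of the chord, so this is root position (figured bass 7).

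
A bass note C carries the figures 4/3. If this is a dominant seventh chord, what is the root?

The figures 4/3 mean the fifth of the chord is in the bass. If C is the fifth of a dominant seventh chord, the root is F (chord tones F–A–C–Eb).

F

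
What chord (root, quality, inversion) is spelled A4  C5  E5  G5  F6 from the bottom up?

F major ninth, first inversion

The pitch classes A, C, E, G, F arrange in thirds as F–A–C–E–G: an F major ninth chord.
With the third (A) in the bass, the chord is in first inversion.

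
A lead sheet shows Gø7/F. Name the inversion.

Gø7/F means G half-diminished seventh with F in the bass. F is the seventh of G half-diminished seventh (G–Bb–Db–F), so this is third inversion.

third inversion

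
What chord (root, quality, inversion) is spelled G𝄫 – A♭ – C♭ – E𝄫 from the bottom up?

Reducing to letter names: Gbb, Ab, Cb, Ebb. These stack in thirds as Ab–Cb–Ebb–Gbb — an Ab diminished seventh chord.
Gbb is the seventh of Ab diminished seventh; seventh in the bass means third inversion (figured bass 4/2).

Ab diminished seventh, third inversion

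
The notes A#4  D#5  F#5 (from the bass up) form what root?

The distinct letter names are A#, D#, F#. Arranged as a stack of thirds they read D#–F#–A#, so D# is the root (a D# minor triad).

D#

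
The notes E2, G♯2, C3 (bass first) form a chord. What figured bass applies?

6

The notes E, G#, C stack in thirds as C–E–G# — a C augmented triad. The bass E is the third, so this is first inversion: figured 6.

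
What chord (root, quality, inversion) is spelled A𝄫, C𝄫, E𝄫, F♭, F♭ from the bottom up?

Fb half-diminished seventh, first inversion

Reducing to letter names: Abb, Cbb, Ebb, Fb. These stack in thirds as Fb–Abb–Cbb–Ebb — an Fb half-diminished seventh chord.
Abb is the third of Fb half-diminished seventh; third in the bass means first inversion (figured bass 6/5).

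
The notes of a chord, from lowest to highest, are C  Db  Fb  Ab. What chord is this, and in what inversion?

The distinct note names are C, Db, Fb, Ab. Stacked in thirds they read Db–Fb–Ab–C, which is a minor-major seventh chord on Db.
The lowest note is C, the seventh of the chord, so this is third inversion (figured bass 4/2).

Db minor-major seventh, third inversion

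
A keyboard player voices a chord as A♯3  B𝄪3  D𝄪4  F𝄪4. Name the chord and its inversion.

Reducing to letter names: A#, B##, D##, F##. These stack in thirds as B##–D##–F##–A# — a B## diminished seventh chord.
The lowest note is A#, the seventh of the chord, so this is third inversion (figured bass 4/2).

B## diminished seventh, third inversion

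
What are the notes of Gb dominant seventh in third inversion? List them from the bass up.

Fb, Gb, Bb, Db

The chord tones are Gb–Bb–Db–Fb. With the seventh (Fb) lowest for third inversion: Fb, Gb, Bb, Db.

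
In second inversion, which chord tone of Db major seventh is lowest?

Ab

The fifth of Db major seventh (Db–F–Ab–C) is Ab; that is the bass in second inversion.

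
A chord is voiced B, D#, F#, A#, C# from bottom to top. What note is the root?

B, D#, F#, A#, C# are the tones of a B major ninth chord (B–D#–F#–A#–C#), making B the root.

B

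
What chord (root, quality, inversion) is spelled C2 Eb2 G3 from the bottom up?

The pitch classes C, Eb, G arrange in thirds as C–Eb–G: a C minor triad.
With the root (C) in the bass, the chord is in root position (figured bass 5/3).

C minor, root position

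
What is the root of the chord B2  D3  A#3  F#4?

Reordering B, D, A#, F# into stacked thirds gives B–D–F#–A#; the bottom of that stack, B, is the root.

B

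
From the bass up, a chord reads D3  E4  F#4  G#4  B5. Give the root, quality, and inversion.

E dominant ninth, third inversion

The pitch classes D, E, F#, G#, B arrange in thirds as E–G#–B–D–F#: an E dominant ninth chord.
The lowest note is D, the seventh of the chord, so this is third inversion.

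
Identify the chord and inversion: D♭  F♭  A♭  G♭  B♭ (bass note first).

The distinct note names are Db, Fb, Ab, Gb, Bb. Stacked in thirds they read Gb–Bb–Db–Fb–Ab, which is a dominant ninth chord on Gb.
Db is the fifth of Gb dominant ninth; fifth in the bass means second inversion.

Gb dominant ninth, second inversion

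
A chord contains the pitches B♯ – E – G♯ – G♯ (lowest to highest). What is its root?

B#, E, G# are the tones of an E augmented triad (E–G#–B#), making E the root.

E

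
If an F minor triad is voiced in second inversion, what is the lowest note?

C

The fifth of F minor (F–Ab–C) is C; that is the bass in second inversion.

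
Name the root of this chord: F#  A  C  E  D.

The distinct letter names are F#, A, C, E, D. Arranged as a stack of thirds they read D–F#–A–C–E, so D is the root (a D dominant ninth chord).

D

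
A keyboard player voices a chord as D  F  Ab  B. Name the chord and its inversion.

B diminished seventh, first inversion

Reducing to letter names: D, F, Ab, B. These stack in thirds as B–D–F–Ab — a B diminished seventh chord.
The lowest note is D, the third of the chord, so this is first inversion (figured bass 6/5).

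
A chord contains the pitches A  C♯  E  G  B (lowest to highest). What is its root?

The distinct letter names are A, C#, E, G, B. Arranged as a stack of thirds they read A–C#–E–G–B, so A is the root (an A dominant ninth chord).

A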